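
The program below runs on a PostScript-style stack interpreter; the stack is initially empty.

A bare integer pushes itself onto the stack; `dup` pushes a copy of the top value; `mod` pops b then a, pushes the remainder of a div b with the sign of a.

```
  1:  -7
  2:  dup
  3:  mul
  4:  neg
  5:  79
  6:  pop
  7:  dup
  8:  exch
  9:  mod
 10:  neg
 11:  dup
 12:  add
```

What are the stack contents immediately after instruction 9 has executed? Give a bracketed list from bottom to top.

[0]

-7    [-7]
dup   [-7, -7]
mul   [49]
neg   [-49]
79    [-49, 79]
pop   [-49]
dup   [-49, -49]
exch  [-49, -49]
mod   [0]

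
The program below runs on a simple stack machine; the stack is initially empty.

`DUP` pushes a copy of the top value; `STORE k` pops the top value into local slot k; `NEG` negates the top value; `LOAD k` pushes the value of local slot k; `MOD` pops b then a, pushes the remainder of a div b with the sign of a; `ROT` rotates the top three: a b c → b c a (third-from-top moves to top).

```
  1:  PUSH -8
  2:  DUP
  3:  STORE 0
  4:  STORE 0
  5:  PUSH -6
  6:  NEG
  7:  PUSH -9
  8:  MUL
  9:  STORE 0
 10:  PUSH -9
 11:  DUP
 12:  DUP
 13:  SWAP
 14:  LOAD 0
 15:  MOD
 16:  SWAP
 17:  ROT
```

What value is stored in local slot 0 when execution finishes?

-54

PUSH -8  [-8]
DUP      [-8, -8]
STORE 0  [-8]
STORE 0  []
PUSH -6  [-6]
NEG      [6]
PUSH -9  [6, -9]
MUL      [-54]
STORE 0  []
PUSH -9  [-9]
DUP      [-9, -9]
DUP      [-9, -9, -9]
SWAP     [-9, -9, -9]
LOAD 0   [-9, -9, -9, -54]
MOD      [-9, -9, -9]
SWAP     [-9, -9, -9]
ROT      [-9, -9, -9]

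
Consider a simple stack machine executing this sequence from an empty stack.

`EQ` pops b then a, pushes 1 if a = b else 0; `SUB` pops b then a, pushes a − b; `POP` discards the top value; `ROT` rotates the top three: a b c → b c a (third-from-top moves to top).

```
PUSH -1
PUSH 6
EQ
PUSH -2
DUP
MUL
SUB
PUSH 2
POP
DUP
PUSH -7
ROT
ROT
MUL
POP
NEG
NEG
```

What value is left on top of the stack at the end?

-7

PUSH -1  [-1]
PUSH 6   [-1, 6]
EQ       [0]
PUSH -2  [0, -2]
DUP      [0, -2, -2]
MUL      [0, 4]
SUB      [-4]
PUSH 2   [-4, 2]
POP      [-4]
DUP      [-4, -4]
PUSH -7  [-4, -4, -7]
ROT      [-4, -7, -4]
ROT      [-7, -4, -4]
MUL      [-7, 16]
POP      [-7]
NEG      [7]
NEG      [-7]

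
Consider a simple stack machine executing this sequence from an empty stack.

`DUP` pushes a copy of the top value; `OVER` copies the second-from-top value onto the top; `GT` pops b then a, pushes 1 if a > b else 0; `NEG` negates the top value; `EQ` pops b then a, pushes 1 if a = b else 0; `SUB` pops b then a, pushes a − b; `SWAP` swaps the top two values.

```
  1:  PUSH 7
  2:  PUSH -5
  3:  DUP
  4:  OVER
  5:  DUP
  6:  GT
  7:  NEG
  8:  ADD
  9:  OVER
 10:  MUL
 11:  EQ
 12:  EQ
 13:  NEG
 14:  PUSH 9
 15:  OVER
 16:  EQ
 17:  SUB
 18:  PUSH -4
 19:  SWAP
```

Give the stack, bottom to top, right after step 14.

[0, 9]

PUSH 7   [7]
PUSH -5  [7, -5]
DUP      [7, -5, -5]
OVER     [7, -5, -5, -5]
DUP      [7, -5, -5, -5, -5]
GT       [7, -5, -5, 0]
NEG      [7, -5, -5, 0]
ADD      [7, -5, -5]
OVER     [7, -5, -5, -5]
MUL      [7, -5, 25]
EQ       [7, 0]
EQ       [0]
NEG      [0]
PUSH 9   [0, 9]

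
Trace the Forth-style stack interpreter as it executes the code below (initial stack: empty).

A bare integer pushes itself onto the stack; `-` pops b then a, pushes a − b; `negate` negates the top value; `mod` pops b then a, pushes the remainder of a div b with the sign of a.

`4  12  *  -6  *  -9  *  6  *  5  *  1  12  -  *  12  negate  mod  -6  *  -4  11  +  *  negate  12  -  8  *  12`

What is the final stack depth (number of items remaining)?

4      : 4
12     : 4 12
*      : 48
-6     : 48 -6
*      : -288
-9     : -288 -9
*      : 2592
6      : 2592 6
*      : 15552
5      : 15552 5
*      : 77760
1      : 77760 1
12     : 77760 1 12
-      : 77760 -11
*      : -855360
12     : -855360 12
negate : -855360 -12
mod    : 0
-6     : 0 -6
*      : 0
-4     : 0 -4
11     : 0 -4 11
+      : 0 7
*      : 0
negate : 0
12     : 0 12
-      : -12
8      : -12 8
*      : -96
12     : -96 12

2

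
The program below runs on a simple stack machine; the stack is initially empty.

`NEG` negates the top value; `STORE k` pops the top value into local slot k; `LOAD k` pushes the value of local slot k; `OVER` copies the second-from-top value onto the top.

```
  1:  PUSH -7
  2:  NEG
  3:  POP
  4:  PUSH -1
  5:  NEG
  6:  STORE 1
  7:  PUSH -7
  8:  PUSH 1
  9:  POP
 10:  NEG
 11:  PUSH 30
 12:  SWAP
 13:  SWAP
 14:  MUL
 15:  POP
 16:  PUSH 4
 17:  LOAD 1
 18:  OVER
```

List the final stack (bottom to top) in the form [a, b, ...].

[4, 1, 4]

PUSH -7 → -7
NEG     → 7
POP     → (empty)
PUSH -1 → -1
NEG     → 1
STORE 1 → (empty)
PUSH -7 → -7
PUSH 1  → -7 1
POP     → -7
NEG     → 7
PUSH 30 → 7 30
SWAP    → 30 7
SWAP    → 7 30
MUL     → 210
POP     → (empty)
PUSH 4  → 4
LOAD 1  → 4 1
OVER    → 4 1 4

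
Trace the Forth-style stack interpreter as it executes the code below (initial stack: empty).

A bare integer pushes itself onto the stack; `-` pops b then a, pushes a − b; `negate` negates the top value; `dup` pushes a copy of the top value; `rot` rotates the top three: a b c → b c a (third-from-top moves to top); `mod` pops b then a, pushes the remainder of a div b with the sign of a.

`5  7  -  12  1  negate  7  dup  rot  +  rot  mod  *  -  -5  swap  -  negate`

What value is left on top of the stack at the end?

5      : 5
7      : 5 7
-      : -2
12     : -2 12
1      : -2 12 1
negate : -2 12 -1
7      : -2 12 -1 7
dup    : -2 12 -1 7 7
rot    : -2 12 7 7 -1
+      : -2 12 7 6
rot    : -2 7 6 12
mod    : -2 7 6
*      : -2 42
-      : -44
-5     : -44 -5
swap   : -5 -44
-      : 39
negate : -39

-39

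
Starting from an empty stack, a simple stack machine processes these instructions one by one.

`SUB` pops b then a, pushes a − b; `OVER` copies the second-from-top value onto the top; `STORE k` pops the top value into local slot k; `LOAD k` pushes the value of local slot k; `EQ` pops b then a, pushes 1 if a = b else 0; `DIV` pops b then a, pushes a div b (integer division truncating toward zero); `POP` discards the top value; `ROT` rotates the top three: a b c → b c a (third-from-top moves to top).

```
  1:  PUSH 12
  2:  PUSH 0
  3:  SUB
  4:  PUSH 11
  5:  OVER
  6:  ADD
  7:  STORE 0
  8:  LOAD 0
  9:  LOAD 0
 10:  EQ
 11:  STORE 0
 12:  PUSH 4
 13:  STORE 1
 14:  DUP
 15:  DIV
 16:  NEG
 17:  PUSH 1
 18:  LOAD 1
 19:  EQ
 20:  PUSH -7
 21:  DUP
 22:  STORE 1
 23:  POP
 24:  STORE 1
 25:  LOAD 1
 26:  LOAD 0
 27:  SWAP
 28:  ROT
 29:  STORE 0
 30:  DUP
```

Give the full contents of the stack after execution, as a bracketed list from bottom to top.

[1, 0, 0]

PUSH 12 → 12
PUSH 0  → 12 0
SUB     → 12
PUSH 11 → 12 11
OVER    → 12 11 12
ADD     → 12 23
STORE 0 → 12
LOAD 0  → 12 23
LOAD 0  → 12 23 23
EQ      → 12 1
STORE 0 → 12
PUSH 4  → 12 4
STORE 1 → 12
DUP     → 12 12
DIV     → 1
NEG     → -1
PUSH 1  → -1 1
LOAD 1  → -1 1 4
EQ      → -1 0
PUSH -7 → -1 0 -7
DUP     → -1 0 -7 -7
STORE 1 → -1 0 -7
POP     → -1 0
STORE 1 → -1
LOAD 1  → -1 0
LOAD 0  → -1 0 1
SWAP    → -1 1 0
ROT     → 1 0 -1
STORE 0 → 1 0
DUP     → 1 0 0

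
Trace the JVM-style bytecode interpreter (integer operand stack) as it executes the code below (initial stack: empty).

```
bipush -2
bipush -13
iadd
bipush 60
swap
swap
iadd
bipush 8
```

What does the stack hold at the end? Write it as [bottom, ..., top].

bipush -2  -> [-2]
bipush -13 -> [-2, -13]
iadd       -> [-15]
bipush 60  -> [-15, 60]
swap       -> [60, -15]
swap       -> [-15, 60]
iadd       -> [45]
bipush 8   -> [45, 8]

[45, 8]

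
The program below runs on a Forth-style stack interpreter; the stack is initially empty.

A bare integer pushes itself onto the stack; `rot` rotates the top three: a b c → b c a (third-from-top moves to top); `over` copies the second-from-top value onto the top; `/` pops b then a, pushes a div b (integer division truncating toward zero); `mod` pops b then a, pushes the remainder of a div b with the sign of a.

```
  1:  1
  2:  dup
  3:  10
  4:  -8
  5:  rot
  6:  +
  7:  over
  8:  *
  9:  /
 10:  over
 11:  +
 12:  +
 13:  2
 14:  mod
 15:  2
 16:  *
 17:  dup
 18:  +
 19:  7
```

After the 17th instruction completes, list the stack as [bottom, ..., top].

1    -> 1
dup  -> 1 1
10   -> 1 1 10
-8   -> 1 1 10 -8
rot  -> 1 10 -8 1
+    -> 1 10 -7
over -> 1 10 -7 10
*    -> 1 10 -70
/    -> 1 0
over -> 1 0 1
+    -> 1 1
+    -> 2
2    -> 2 2
mod  -> 0
2    -> 0 2
*    -> 0
dup  -> 0 0

[0, 0]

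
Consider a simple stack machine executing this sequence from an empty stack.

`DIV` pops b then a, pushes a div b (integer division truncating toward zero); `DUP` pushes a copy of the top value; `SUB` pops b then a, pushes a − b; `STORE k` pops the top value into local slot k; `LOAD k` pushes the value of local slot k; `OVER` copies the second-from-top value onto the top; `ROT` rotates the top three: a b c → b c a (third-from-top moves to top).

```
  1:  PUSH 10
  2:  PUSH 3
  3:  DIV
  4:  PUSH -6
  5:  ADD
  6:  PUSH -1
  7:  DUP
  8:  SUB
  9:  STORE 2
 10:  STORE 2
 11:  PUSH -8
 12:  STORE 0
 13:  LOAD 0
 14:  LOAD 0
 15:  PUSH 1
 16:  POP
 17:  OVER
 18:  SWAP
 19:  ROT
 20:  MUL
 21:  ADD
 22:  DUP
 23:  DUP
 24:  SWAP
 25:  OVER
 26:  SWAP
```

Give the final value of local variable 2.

-3

PUSH 10  10
PUSH 3   10 3
DIV      3
PUSH -6  3 -6
ADD      -3
PUSH -1  -3 -1
DUP      -3 -1 -1
SUB      -3 0
STORE 2  -3
STORE 2  (empty)
PUSH -8  -8
STORE 0  (empty)
LOAD 0   -8
LOAD 0   -8 -8
PUSH 1   -8 -8 1
POP      -8 -8
OVER     -8 -8 -8
SWAP     -8 -8 -8
ROT      -8 -8 -8
MUL      -8 64
ADD      56
DUP      56 56
DUP      56 56 56
SWAP     56 56 56
OVER     56 56 56 56
SWAP     56 56 56 56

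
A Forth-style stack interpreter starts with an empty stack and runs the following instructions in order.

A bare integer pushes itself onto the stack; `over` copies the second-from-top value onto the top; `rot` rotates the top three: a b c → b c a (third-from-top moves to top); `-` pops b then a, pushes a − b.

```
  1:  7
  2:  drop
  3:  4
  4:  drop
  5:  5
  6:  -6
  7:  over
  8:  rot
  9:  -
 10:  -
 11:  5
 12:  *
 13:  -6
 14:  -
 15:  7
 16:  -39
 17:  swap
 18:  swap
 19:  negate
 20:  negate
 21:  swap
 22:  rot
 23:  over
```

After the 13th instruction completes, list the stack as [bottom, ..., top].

7    : [7]
drop : []
4    : [4]
drop : []
5    : [5]
-6   : [5, -6]
over : [5, -6, 5]
rot  : [-6, 5, 5]
-    : [-6, 0]
-    : [-6]
5    : [-6, 5]
*    : [-30]
-6   : [-30, -6]

[-30, -6]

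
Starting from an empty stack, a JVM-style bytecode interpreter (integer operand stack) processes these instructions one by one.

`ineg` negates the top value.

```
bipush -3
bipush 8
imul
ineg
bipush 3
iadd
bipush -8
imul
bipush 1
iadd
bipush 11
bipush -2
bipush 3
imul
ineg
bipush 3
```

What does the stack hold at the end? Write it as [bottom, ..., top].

[-215, 11, 6, 3]

bipush -3 : -3
bipush 8  : -3 8
imul      : -24
ineg      : 24
bipush 3  : 24 3
iadd      : 27
bipush -8 : 27 -8
imul      : -216
bipush 1  : -216 1
iadd      : -215
bipush 11 : -215 11
bipush -2 : -215 11 -2
bipush 3  : -215 11 -2 3
imul      : -215 11 -6
ineg      : -215 11 6
bipush 3  : -215 11 6 3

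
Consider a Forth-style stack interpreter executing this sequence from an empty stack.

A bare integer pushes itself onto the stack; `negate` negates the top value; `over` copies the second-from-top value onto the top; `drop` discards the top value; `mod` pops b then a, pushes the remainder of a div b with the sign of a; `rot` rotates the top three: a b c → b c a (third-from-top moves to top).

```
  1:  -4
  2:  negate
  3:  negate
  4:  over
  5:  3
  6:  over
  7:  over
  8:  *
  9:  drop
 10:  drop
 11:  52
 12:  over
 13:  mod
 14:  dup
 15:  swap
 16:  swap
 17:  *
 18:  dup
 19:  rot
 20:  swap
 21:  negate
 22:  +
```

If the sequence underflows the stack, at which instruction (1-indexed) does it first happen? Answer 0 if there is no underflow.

4

-4     → [-4]
negate → [4]
negate → [-4]
over  — needs 2 operands, stack has 1 → underflow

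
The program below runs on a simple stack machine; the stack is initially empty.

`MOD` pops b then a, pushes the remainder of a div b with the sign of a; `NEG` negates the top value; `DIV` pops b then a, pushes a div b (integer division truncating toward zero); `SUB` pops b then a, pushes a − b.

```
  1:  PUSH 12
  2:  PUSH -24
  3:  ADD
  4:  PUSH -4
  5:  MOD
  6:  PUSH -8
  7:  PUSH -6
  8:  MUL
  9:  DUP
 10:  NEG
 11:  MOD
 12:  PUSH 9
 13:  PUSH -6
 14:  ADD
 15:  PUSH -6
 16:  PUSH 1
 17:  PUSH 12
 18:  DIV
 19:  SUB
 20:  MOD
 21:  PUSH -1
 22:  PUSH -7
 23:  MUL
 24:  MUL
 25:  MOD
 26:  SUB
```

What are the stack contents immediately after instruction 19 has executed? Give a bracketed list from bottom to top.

PUSH 12  : [12]
PUSH -24 : [12, -24]
ADD      : [-12]
PUSH -4  : [-12, -4]
MOD      : [0]
PUSH -8  : [0, -8]
PUSH -6  : [0, -8, -6]
MUL      : [0, 48]
DUP      : [0, 48, 48]
NEG      : [0, 48, -48]
MOD      : [0, 0]
PUSH 9   : [0, 0, 9]
PUSH -6  : [0, 0, 9, -6]
ADD      : [0, 0, 3]
PUSH -6  : [0, 0, 3, -6]
PUSH 1   : [0, 0, 3, -6, 1]
PUSH 12  : [0, 0, 3, -6, 1, 12]
DIV      : [0, 0, 3, -6, 0]
SUB      : [0, 0, 3, -6]

[0, 0, 3, -6]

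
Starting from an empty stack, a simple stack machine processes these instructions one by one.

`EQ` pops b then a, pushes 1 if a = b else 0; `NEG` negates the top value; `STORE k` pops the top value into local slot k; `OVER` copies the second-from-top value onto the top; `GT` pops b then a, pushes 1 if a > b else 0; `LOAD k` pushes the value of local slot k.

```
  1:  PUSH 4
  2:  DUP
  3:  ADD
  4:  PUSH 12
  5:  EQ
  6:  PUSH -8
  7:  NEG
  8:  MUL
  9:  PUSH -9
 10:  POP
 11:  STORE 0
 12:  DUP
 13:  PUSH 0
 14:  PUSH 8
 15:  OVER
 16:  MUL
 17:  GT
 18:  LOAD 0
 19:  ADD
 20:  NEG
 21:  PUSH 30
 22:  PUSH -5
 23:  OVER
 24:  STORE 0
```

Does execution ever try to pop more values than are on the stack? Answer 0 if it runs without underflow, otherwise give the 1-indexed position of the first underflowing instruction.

PUSH 4  : [4]
DUP     : [4, 4]
ADD     : [8]
PUSH 12 : [8, 12]
EQ      : [0]
PUSH -8 : [0, -8]
NEG     : [0, 8]
MUL     : [0]
PUSH -9 : [0, -9]
POP     : [0]
STORE 0 : []
DUP  — needs 1 operand, stack has 0 → underflow

12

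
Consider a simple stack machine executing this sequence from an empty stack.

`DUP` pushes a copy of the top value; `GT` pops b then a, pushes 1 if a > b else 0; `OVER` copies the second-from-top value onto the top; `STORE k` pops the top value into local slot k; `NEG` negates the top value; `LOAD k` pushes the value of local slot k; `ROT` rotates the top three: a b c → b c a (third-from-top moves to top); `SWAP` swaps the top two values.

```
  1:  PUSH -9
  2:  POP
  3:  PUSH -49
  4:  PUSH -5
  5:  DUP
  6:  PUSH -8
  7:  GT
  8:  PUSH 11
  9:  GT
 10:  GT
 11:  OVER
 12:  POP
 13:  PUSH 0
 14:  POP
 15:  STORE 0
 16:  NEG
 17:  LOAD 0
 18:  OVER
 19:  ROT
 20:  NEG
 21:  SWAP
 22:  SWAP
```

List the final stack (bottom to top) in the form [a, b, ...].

[0, 49, -49]

PUSH -9  : -9
POP      : (empty)
PUSH -49 : -49
PUSH -5  : -49 -5
DUP      : -49 -5 -5
PUSH -8  : -49 -5 -5 -8
GT       : -49 -5 1
PUSH 11  : -49 -5 1 11
GT       : -49 -5 0
GT       : -49 0
OVER     : -49 0 -49
POP      : -49 0
PUSH 0   : -49 0 0
POP      : -49 0
STORE 0  : -49
NEG      : 49
LOAD 0   : 49 0
OVER     : 49 0 49
ROT      : 0 49 49
NEG      : 0 49 -49
SWAP     : 0 -49 49
SWAP     : 0 49 -49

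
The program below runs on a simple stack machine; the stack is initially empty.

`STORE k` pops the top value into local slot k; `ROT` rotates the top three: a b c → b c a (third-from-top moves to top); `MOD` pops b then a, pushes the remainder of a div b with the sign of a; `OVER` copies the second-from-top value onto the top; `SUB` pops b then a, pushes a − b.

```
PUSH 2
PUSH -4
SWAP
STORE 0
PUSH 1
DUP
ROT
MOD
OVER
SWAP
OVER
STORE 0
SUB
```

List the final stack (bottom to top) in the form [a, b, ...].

[1, 0]

PUSH 2  : [2]
PUSH -4 : [2, -4]
SWAP    : [-4, 2]
STORE 0 : [-4]
PUSH 1  : [-4, 1]
DUP     : [-4, 1, 1]
ROT     : [1, 1, -4]
MOD     : [1, 1]
OVER    : [1, 1, 1]
SWAP    : [1, 1, 1]
OVER    : [1, 1, 1, 1]
STORE 0 : [1, 1, 1]
SUB     : [1, 0]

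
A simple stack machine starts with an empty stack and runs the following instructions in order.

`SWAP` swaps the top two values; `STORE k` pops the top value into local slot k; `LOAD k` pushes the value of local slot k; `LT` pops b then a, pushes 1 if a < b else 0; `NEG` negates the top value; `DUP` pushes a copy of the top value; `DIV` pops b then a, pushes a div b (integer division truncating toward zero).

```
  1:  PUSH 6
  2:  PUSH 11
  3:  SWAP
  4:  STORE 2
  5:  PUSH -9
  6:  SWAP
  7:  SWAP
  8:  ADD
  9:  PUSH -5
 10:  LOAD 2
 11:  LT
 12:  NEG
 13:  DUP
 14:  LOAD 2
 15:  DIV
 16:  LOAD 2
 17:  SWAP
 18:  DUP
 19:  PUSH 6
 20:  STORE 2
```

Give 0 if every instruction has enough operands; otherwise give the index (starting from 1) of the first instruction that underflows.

PUSH 6  : [6]
PUSH 11 : [6, 11]
SWAP    : [11, 6]
STORE 2 : [11]
PUSH -9 : [11, -9]
SWAP    : [-9, 11]
SWAP    : [11, -9]
ADD     : [2]
PUSH -5 : [2, -5]
LOAD 2  : [2, -5, 6]
LT      : [2, 1]
NEG     : [2, -1]
DUP     : [2, -1, -1]
LOAD 2  : [2, -1, -1, 6]
DIV     : [2, -1, 0]
LOAD 2  : [2, -1, 0, 6]
SWAP    : [2, -1, 6, 0]
DUP     : [2, -1, 6, 0, 0]
PUSH 6  : [2, -1, 6, 0, 0, 6]
STORE 2 : [2, -1, 6, 0, 0]

0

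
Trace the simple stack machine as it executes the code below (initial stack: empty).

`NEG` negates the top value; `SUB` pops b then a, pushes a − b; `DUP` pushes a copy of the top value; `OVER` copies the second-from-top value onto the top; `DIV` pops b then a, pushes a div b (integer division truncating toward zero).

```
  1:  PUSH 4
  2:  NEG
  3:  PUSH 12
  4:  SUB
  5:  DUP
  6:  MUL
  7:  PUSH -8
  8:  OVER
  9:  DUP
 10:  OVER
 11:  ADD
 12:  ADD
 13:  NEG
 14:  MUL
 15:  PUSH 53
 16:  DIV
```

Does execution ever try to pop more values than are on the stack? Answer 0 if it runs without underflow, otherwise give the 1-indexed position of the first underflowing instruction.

0

PUSH 4   [4]
NEG      [-4]
PUSH 12  [-4, 12]
SUB      [-16]
DUP      [-16, -16]
MUL      [256]
PUSH -8  [256, -8]
OVER     [256, -8, 256]
DUP      [256, -8, 256, 256]
OVER     [256, -8, 256, 256, 256]
ADD      [256, -8, 256, 512]
ADD      [256, -8, 768]
NEG      [256, -8, -768]
MUL      [256, 6144]
PUSH 53  [256, 6144, 53]
DIV      [256, 115]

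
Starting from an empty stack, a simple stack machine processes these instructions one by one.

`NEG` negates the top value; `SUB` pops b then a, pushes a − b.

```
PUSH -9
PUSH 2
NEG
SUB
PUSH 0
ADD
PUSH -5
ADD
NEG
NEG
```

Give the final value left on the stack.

PUSH -9  -9
PUSH 2   -9 2
NEG      -9 -2
SUB      -7
PUSH 0   -7 0
ADD      -7
PUSH -5  -7 -5
ADD      -12
NEG      12
NEG      -12

-12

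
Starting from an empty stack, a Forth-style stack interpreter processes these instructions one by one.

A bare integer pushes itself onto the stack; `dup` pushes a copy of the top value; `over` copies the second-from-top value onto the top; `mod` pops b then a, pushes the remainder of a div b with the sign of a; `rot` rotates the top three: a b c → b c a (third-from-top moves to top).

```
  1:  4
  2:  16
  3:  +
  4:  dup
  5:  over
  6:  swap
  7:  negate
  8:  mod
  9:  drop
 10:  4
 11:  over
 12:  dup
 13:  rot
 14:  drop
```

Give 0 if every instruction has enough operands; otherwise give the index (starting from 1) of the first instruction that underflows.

0

4      → 4
16     → 4 16
+      → 20
dup    → 20 20
over   → 20 20 20
swap   → 20 20 20
negate → 20 20 -20
mod    → 20 0
drop   → 20
4      → 20 4
over   → 20 4 20
dup    → 20 4 20 20
rot    → 20 20 20 4
drop   → 20 20 20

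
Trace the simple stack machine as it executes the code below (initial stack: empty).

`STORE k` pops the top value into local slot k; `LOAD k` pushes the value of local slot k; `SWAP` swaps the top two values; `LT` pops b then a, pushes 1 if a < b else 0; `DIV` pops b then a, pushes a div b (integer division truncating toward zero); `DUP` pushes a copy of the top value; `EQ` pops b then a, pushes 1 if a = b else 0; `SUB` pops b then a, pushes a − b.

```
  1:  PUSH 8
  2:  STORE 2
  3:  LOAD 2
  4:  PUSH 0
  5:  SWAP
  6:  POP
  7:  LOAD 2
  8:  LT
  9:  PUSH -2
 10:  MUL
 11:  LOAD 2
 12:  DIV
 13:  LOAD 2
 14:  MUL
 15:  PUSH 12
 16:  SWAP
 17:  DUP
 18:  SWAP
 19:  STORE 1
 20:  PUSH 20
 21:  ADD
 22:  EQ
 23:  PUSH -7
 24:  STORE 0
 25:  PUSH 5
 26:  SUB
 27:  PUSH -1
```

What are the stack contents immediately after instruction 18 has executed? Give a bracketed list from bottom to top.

[12, 0, 0]

PUSH 8   8
STORE 2  (empty)
LOAD 2   8
PUSH 0   8 0
SWAP     0 8
POP      0
LOAD 2   0 8
LT       1
PUSH -2  1 -2
MUL      -2
LOAD 2   -2 8
DIV      0
LOAD 2   0 8
MUL      0
PUSH 12  0 12
SWAP     12 0
DUP      12 0 0
SWAP     12 0 0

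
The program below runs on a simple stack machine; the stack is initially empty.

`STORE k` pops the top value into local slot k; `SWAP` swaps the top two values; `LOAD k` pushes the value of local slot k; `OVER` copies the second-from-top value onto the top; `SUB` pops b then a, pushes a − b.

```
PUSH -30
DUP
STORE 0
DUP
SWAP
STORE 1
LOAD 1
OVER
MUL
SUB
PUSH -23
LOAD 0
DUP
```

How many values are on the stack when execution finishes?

4

PUSH -30 -> -30
DUP      -> -30 -30
STORE 0  -> -30
DUP      -> -30 -30
SWAP     -> -30 -30
STORE 1  -> -30
LOAD 1   -> -30 -30
OVER     -> -30 -30 -30
MUL      -> -30 900
SUB      -> -930
PUSH -23 -> -930 -23
LOAD 0   -> -930 -23 -30
DUP      -> -930 -23 -30 -30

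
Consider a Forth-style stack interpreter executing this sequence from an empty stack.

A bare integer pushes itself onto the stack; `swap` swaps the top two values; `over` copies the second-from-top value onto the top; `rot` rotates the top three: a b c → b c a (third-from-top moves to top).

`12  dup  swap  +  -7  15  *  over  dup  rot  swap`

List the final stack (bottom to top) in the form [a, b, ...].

12   -> [12]
dup  -> [12, 12]
swap -> [12, 12]
+    -> [24]
-7   -> [24, -7]
15   -> [24, -7, 15]
*    -> [24, -105]
over -> [24, -105, 24]
dup  -> [24, -105, 24, 24]
rot  -> [24, 24, 24, -105]
swap -> [24, 24, -105, 24]

[24, 24, -105, 24]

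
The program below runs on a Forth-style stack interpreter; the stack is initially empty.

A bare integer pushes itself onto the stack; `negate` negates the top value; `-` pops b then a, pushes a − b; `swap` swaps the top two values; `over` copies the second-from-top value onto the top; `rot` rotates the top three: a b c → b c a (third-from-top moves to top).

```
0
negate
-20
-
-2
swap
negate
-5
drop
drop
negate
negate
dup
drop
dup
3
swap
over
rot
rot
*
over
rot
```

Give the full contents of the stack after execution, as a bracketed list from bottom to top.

[-2, -6, 3, 3]

0      -> 0
negate -> 0
-20    -> 0 -20
-      -> 20
-2     -> 20 -2
swap   -> -2 20
negate -> -2 -20
-5     -> -2 -20 -5
drop   -> -2 -20
drop   -> -2
negate -> 2
negate -> -2
dup    -> -2 -2
drop   -> -2
dup    -> -2 -2
3      -> -2 -2 3
swap   -> -2 3 -2
over   -> -2 3 -2 3
rot    -> -2 -2 3 3
rot    -> -2 3 3 -2
*      -> -2 3 -6
over   -> -2 3 -6 3
rot    -> -2 -6 3 3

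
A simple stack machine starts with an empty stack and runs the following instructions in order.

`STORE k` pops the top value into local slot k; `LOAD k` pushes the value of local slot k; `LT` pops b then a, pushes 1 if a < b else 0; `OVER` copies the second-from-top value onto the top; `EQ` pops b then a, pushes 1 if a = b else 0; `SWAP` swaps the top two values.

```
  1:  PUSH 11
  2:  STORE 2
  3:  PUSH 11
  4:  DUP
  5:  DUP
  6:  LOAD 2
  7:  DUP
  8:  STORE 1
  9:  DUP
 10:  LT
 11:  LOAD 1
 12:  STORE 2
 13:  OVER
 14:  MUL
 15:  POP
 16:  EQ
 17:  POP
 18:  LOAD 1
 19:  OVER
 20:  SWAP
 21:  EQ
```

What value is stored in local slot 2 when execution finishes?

11

PUSH 11 -> [11]
STORE 2 -> []
PUSH 11 -> [11]
DUP     -> [11, 11]
DUP     -> [11, 11, 11]
LOAD 2  -> [11, 11, 11, 11]
DUP     -> [11, 11, 11, 11, 11]
STORE 1 -> [11, 11, 11, 11]
DUP     -> [11, 11, 11, 11, 11]
LT      -> [11, 11, 11, 0]
LOAD 1  -> [11, 11, 11, 0, 11]
STORE 2 -> [11, 11, 11, 0]
OVER    -> [11, 11, 11, 0, 11]
MUL     -> [11, 11, 11, 0]
POP     -> [11, 11, 11]
EQ      -> [11, 1]
POP     -> [11]
LOAD 1  -> [11, 11]
OVER    -> [11, 11, 11]
SWAP    -> [11, 11, 11]
EQ      -> [11, 1]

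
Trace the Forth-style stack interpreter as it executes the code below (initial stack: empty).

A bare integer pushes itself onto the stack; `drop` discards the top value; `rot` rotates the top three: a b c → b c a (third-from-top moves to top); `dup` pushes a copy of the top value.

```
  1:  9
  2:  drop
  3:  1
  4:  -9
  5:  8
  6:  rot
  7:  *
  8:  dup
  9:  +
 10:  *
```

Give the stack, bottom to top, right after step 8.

9    : [9]
drop : []
1    : [1]
-9   : [1, -9]
8    : [1, -9, 8]
rot  : [-9, 8, 1]
*    : [-9, 8]
dup  : [-9, 8, 8]

[-9, 8, 8]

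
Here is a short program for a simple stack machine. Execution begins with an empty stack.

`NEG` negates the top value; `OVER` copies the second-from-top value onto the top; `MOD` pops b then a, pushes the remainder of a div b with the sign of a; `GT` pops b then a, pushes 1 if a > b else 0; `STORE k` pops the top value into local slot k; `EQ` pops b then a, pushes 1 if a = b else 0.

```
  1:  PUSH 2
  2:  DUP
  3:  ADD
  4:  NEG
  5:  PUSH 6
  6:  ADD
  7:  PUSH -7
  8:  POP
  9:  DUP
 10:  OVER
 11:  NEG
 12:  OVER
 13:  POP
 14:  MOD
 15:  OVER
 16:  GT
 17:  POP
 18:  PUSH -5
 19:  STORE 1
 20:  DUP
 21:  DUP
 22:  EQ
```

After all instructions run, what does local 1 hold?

PUSH 2  -> 2
DUP     -> 2 2
ADD     -> 4
NEG     -> -4
PUSH 6  -> -4 6
ADD     -> 2
PUSH -7 -> 2 -7
POP     -> 2
DUP     -> 2 2
OVER    -> 2 2 2
NEG     -> 2 2 -2
OVER    -> 2 2 -2 2
POP     -> 2 2 -2
MOD     -> 2 0
OVER    -> 2 0 2
GT      -> 2 0
POP     -> 2
PUSH -5 -> 2 -5
STORE 1 -> 2
DUP     -> 2 2
DUP     -> 2 2 2
EQ      -> 2 1

-5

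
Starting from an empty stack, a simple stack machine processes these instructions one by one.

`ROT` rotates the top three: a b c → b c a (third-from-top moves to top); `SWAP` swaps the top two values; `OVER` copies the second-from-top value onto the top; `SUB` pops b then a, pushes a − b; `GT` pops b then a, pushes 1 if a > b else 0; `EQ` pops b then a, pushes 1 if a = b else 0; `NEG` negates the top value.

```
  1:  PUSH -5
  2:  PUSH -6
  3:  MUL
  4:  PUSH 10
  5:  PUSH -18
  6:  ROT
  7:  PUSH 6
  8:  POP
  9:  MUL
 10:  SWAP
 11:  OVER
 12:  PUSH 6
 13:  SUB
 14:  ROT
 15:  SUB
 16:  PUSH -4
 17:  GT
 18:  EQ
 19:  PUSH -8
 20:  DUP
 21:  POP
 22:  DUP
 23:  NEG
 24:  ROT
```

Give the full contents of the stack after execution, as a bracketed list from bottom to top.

[-8, 8, 0]

PUSH -5   [-5]
PUSH -6   [-5, -6]
MUL       [30]
PUSH 10   [30, 10]
PUSH -18  [30, 10, -18]
ROT       [10, -18, 30]
PUSH 6    [10, -18, 30, 6]
POP       [10, -18, 30]
MUL       [10, -540]
SWAP      [-540, 10]
OVER      [-540, 10, -540]
PUSH 6    [-540, 10, -540, 6]
SUB       [-540, 10, -546]
ROT       [10, -546, -540]
SUB       [10, -6]
PUSH -4   [10, -6, -4]
GT        [10, 0]
EQ        [0]
PUSH -8   [0, -8]
DUP       [0, -8, -8]
POP       [0, -8]
DUP       [0, -8, -8]
NEG       [0, -8, 8]
ROT       [-8, 8, 0]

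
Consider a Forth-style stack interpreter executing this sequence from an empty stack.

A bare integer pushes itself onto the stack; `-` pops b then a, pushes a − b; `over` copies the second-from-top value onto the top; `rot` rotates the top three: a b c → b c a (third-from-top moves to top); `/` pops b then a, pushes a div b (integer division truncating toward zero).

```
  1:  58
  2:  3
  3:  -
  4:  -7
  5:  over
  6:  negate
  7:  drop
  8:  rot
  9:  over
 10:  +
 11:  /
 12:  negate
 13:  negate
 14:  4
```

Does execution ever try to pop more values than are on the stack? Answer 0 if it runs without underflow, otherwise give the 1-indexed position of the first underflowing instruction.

8

58     -> [58]
3      -> [58, 3]
-      -> [55]
-7     -> [55, -7]
over   -> [55, -7, 55]
negate -> [55, -7, -55]
drop   -> [55, -7]
rot  — needs 3 operands, stack has 2 → underflow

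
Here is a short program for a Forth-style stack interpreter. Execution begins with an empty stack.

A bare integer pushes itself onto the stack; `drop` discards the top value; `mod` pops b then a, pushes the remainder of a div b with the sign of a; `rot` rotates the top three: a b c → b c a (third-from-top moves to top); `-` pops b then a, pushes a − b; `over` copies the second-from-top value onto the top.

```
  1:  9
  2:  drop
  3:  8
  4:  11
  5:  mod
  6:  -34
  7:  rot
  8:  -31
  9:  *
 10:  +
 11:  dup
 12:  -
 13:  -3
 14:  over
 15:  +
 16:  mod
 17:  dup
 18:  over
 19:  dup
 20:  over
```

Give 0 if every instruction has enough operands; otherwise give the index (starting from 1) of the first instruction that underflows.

9    -> 9
drop -> (empty)
8    -> 8
11   -> 8 11
mod  -> 8
-34  -> 8 -34
rot  — needs 3 operands, stack has 2 → underflow

7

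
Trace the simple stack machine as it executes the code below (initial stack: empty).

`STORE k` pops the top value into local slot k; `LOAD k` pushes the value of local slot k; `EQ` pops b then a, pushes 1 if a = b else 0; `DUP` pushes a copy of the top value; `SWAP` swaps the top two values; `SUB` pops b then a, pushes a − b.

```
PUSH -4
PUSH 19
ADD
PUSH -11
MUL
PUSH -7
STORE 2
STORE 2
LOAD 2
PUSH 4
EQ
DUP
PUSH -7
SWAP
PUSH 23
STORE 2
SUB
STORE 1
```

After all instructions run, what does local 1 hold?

PUSH -4  -> [-4]
PUSH 19  -> [-4, 19]
ADD      -> [15]
PUSH -11 -> [15, -11]
MUL      -> [-165]
PUSH -7  -> [-165, -7]
STORE 2  -> [-165]
STORE 2  -> []
LOAD 2   -> [-165]
PUSH 4   -> [-165, 4]
EQ       -> [0]
DUP      -> [0, 0]
PUSH -7  -> [0, 0, -7]
SWAP     -> [0, -7, 0]
PUSH 23  -> [0, -7, 0, 23]
STORE 2  -> [0, -7, 0]
SUB      -> [0, -7]
STORE 1  -> [0]

-7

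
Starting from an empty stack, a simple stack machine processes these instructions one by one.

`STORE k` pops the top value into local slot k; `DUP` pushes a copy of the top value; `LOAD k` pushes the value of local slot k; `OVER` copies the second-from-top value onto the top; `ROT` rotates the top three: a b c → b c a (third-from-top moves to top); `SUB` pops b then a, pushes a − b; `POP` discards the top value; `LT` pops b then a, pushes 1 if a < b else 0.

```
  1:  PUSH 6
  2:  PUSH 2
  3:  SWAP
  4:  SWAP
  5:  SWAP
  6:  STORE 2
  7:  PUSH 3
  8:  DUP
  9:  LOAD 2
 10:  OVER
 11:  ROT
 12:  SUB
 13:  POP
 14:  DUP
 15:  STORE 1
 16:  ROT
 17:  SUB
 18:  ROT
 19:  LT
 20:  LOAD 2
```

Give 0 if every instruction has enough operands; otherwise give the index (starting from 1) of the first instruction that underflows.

18

PUSH 6  -> 6
PUSH 2  -> 6 2
SWAP    -> 2 6
SWAP    -> 6 2
SWAP    -> 2 6
STORE 2 -> 2
PUSH 3  -> 2 3
DUP     -> 2 3 3
LOAD 2  -> 2 3 3 6
OVER    -> 2 3 3 6 3
ROT     -> 2 3 6 3 3
SUB     -> 2 3 6 0
POP     -> 2 3 6
DUP     -> 2 3 6 6
STORE 1 -> 2 3 6
ROT     -> 3 6 2
SUB     -> 3 4
ROT  — needs 3 operands, stack has 2 → underflow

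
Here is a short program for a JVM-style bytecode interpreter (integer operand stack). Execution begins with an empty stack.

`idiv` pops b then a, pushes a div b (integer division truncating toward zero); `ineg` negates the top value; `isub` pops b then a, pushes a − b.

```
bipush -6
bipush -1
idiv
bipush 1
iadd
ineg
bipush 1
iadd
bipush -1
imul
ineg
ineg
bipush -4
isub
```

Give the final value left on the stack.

10

bipush -6 -> -6
bipush -1 -> -6 -1
idiv      -> 6
bipush 1  -> 6 1
iadd      -> 7
ineg      -> -7
bipush 1  -> -7 1
iadd      -> -6
bipush -1 -> -6 -1
imul      -> 6
ineg      -> -6
ineg      -> 6
bipush -4 -> 6 -4
isub      -> 10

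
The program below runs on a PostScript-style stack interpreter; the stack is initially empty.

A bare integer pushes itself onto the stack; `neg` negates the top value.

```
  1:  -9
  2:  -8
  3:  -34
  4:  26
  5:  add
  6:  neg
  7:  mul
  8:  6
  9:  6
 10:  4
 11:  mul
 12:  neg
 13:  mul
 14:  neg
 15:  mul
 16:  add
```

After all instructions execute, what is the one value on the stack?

-9225

-9  → [-9]
-8  → [-9, -8]
-34 → [-9, -8, -34]
26  → [-9, -8, -34, 26]
add → [-9, -8, -8]
neg → [-9, -8, 8]
mul → [-9, -64]
6   → [-9, -64, 6]
6   → [-9, -64, 6, 6]
4   → [-9, -64, 6, 6, 4]
mul → [-9, -64, 6, 24]
neg → [-9, -64, 6, -24]
mul → [-9, -64, -144]
neg → [-9, -64, 144]
mul → [-9, -9216]
add → [-9225]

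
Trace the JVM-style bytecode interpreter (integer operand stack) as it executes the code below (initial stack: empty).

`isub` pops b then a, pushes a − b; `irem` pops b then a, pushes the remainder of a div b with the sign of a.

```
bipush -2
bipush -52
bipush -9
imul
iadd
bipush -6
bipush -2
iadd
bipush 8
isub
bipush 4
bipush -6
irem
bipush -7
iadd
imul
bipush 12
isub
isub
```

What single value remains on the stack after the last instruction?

bipush -2   -2
bipush -52  -2 -52
bipush -9   -2 -52 -9
imul        -2 468
iadd        466
bipush -6   466 -6
bipush -2   466 -6 -2
iadd        466 -8
bipush 8    466 -8 8
isub        466 -16
bipush 4    466 -16 4
bipush -6   466 -16 4 -6
irem        466 -16 4
bipush -7   466 -16 4 -7
iadd        466 -16 -3
imul        466 48
bipush 12   466 48 12
isub        466 36
isub        430

430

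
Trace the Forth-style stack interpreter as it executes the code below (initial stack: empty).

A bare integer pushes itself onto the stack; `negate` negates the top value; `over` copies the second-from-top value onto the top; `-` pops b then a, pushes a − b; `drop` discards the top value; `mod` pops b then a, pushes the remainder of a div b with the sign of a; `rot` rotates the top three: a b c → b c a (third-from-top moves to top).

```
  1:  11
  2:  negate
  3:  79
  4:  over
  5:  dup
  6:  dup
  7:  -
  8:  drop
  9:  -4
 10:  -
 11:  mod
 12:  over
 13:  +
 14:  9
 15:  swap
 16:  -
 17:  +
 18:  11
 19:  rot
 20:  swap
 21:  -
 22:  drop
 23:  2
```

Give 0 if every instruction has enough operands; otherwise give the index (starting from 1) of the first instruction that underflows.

11     -> 11
negate -> -11
79     -> -11 79
over   -> -11 79 -11
dup    -> -11 79 -11 -11
dup    -> -11 79 -11 -11 -11
-      -> -11 79 -11 0
drop   -> -11 79 -11
-4     -> -11 79 -11 -4
-      -> -11 79 -7
mod    -> -11 2
over   -> -11 2 -11
+      -> -11 -9
9      -> -11 -9 9
swap   -> -11 9 -9
-      -> -11 18
+      -> 7
11     -> 7 11
rot  — needs 3 operands, stack has 2 → underflow

19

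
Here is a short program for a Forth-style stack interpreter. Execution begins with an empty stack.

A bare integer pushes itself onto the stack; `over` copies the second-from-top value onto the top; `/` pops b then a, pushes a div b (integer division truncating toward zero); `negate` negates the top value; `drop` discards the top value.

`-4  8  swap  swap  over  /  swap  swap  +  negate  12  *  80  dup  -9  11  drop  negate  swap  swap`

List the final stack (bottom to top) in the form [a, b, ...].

-4     -> -4
8      -> -4 8
swap   -> 8 -4
swap   -> -4 8
over   -> -4 8 -4
/      -> -4 -2
swap   -> -2 -4
swap   -> -4 -2
+      -> -6
negate -> 6
12     -> 6 12
*      -> 72
80     -> 72 80
dup    -> 72 80 80
-9     -> 72 80 80 -9
11     -> 72 80 80 -9 11
drop   -> 72 80 80 -9
negate -> 72 80 80 9
swap   -> 72 80 9 80
swap   -> 72 80 80 9

[72, 80, 80, 9]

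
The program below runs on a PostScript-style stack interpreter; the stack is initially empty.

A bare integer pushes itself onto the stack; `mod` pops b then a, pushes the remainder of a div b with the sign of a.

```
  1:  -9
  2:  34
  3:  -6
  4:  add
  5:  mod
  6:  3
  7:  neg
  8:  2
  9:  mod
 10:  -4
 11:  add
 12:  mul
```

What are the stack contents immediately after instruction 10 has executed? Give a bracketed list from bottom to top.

[-9, -1, -4]

-9  -> [-9]
34  -> [-9, 34]
-6  -> [-9, 34, -6]
add -> [-9, 28]
mod -> [-9]
3   -> [-9, 3]
neg -> [-9, -3]
2   -> [-9, -3, 2]
mod -> [-9, -1]
-4  -> [-9, -1, -4]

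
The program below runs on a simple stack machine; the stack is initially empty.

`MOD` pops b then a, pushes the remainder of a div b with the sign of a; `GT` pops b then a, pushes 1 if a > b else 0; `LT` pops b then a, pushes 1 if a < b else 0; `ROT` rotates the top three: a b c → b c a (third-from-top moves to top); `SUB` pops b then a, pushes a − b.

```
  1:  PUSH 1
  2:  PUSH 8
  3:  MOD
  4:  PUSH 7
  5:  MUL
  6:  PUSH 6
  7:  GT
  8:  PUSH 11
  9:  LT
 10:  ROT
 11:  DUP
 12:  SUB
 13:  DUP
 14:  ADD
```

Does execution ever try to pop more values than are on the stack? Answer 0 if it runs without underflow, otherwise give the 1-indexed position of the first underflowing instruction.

PUSH 1  : 1
PUSH 8  : 1 8
MOD     : 1
PUSH 7  : 1 7
MUL     : 7
PUSH 6  : 7 6
GT      : 1
PUSH 11 : 1 11
LT      : 1
ROT  — needs 3 operands, stack has 1 → underflow

10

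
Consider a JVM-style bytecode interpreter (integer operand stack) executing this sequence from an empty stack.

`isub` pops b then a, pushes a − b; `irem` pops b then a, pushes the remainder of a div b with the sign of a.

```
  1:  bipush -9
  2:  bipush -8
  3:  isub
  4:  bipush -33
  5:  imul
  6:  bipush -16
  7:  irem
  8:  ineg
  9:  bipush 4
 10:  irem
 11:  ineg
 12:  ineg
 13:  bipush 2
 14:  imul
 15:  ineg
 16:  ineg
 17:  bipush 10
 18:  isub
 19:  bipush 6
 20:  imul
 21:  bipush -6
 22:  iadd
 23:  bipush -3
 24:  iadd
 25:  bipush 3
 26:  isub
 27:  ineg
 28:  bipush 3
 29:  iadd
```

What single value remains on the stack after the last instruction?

87

bipush -9   -9
bipush -8   -9 -8
isub        -1
bipush -33  -1 -33
imul        33
bipush -16  33 -16
irem        1
ineg        -1
bipush 4    -1 4
irem        -1
ineg        1
ineg        -1
bipush 2    -1 2
imul        -2
ineg        2
ineg        -2
bipush 10   -2 10
isub        -12
bipush 6    -12 6
imul        -72
bipush -6   -72 -6
iadd        -78
bipush -3   -78 -3
iadd        -81
bipush 3    -81 3
isub        -84
ineg        84
bipush 3    84 3
iadd        87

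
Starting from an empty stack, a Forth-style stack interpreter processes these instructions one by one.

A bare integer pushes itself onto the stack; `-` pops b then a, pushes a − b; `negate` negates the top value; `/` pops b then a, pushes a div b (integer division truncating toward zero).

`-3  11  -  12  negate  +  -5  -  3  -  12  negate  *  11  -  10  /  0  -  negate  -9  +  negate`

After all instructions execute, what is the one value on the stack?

-3     : [-3]
11     : [-3, 11]
-      : [-14]
12     : [-14, 12]
negate : [-14, -12]
+      : [-26]
-5     : [-26, -5]
-      : [-21]
3      : [-21, 3]
-      : [-24]
12     : [-24, 12]
negate : [-24, -12]
*      : [288]
11     : [288, 11]
-      : [277]
10     : [277, 10]
/      : [27]
0      : [27, 0]
-      : [27]
negate : [-27]
-9     : [-27, -9]
+      : [-36]
negate : [36]

36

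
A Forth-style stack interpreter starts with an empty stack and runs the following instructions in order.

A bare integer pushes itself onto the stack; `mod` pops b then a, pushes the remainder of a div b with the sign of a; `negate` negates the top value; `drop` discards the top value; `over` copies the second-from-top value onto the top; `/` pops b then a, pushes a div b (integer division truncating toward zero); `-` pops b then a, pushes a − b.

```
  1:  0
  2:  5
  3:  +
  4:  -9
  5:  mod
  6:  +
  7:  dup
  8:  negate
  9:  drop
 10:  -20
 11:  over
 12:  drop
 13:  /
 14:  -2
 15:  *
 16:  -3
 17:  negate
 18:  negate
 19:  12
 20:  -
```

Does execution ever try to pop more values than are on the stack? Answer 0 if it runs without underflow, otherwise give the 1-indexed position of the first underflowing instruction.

6

0   -> 0
5   -> 0 5
+   -> 5
-9  -> 5 -9
mod -> 5
+  — needs 2 operands, stack has 1 → underflow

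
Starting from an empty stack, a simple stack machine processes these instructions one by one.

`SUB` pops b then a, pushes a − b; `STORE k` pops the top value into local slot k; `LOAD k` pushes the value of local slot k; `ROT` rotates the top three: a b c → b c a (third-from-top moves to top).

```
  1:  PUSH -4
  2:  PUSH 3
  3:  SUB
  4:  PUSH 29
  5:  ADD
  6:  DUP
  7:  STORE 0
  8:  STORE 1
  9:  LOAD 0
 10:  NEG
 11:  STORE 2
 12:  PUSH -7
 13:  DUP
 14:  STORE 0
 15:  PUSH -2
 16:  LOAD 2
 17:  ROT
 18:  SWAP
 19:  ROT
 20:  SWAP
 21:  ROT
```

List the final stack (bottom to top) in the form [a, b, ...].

[-2, -22, -7]

PUSH -4 : -4
PUSH 3  : -4 3
SUB     : -7
PUSH 29 : -7 29
ADD     : 22
DUP     : 22 22
STORE 0 : 22
STORE 1 : (empty)
LOAD 0  : 22
NEG     : -22
STORE 2 : (empty)
PUSH -7 : -7
DUP     : -7 -7
STORE 0 : -7
PUSH -2 : -7 -2
LOAD 2  : -7 -2 -22
ROT     : -2 -22 -7
SWAP    : -2 -7 -22
ROT     : -7 -22 -2
SWAP    : -7 -2 -22
ROT     : -2 -22 -7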